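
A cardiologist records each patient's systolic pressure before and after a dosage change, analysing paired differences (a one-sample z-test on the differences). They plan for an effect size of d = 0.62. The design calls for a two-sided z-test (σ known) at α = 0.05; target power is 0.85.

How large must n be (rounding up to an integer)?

n = 24

For power 0.85 need Φ(δ − z_{0.025}) = 0.85, so δ = z_{0.025} + z_{0.15} = 1.960 + 1.036 = 2.996.
(The Φ(−δ − z_{α/2}) term is vanishingly small for δ > 0 and is dropped in the standard sample-size formula.)
δ = d·√n ⇒ n = (δ/d)² = (2.996 / 0.62)² = 23.36.
Rounding up, n = 24.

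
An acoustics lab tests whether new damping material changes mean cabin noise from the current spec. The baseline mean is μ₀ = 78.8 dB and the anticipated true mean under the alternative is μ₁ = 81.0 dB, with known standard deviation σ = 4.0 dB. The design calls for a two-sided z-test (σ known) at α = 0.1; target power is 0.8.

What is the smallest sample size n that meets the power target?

n = 21

Standardized effect: d = |μ₁ − μ₀| / σ = |81.0 − 78.8| / 4.0 = 0.5500
Set Φ(δ − 1.645) = 0.8; then δ − 1.645 = Φ⁻¹(0.8) = 0.842, giving δ = 2.486.
(Ignoring the negligible lower-tail rejection probability gives the usual closed-form inversion.)
δ = d·√n ⇒ n = (δ/d)² = (2.486 / 0.5500)² = 20.44.
Round up to the next whole unit.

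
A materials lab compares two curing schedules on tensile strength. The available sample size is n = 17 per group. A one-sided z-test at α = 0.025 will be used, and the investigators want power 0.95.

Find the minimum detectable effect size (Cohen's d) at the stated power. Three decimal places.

Need Φ(δ − 1.960) = 0.95, so δ = 1.960 + 1.645 = 3.605.
δ = d·√(n/2) ⇒ d = δ/√(n/2) = 3.605/√(17/2) = 1.2364.

d ≈ 1.236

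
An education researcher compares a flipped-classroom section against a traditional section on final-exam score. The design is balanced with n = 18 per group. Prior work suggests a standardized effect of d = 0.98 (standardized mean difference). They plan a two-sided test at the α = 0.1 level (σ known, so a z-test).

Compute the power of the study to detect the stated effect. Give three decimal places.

Noncentrality parameter: δ = d·√(n/2) = 0.98 × √(18/2) = 2.9400
Critical value for a two-sided test at α = 0.1: z_{α/2} = 1.645.
Power = Φ(δ − 1.645) + Φ(−δ − 1.645) = Φ(1.295) + Φ(-4.585) = 0.9024 + 0.0000 = 0.9024.

Power ≈ 0.902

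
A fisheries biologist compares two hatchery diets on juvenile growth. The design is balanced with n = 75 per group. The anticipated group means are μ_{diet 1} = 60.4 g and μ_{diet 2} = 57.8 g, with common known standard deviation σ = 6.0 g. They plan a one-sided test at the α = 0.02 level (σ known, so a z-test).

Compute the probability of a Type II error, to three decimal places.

Standardized effect: d = |μ_{diet 1} − μ_{diet 2}| / σ = |60.4 − 57.8| / 6.0 = 0.4333
Noncentrality parameter: δ = d·√(n/2) = 0.4333 × √(75/2) = 2.6536
Critical value for a one-sided test at α = 0.02: z_α = 2.054.
Power = Φ(δ − 2.054) = Φ(0.600) = 0.7257.
Type II error: β = 1 − power = 1 − 0.7257 = 0.2743.

β ≈ 0.274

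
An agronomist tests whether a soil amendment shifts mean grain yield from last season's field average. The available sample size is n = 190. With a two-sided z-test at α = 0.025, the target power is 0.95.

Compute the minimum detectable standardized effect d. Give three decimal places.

Need Φ(δ − 2.241) = 0.95, so δ = 2.241 + 1.645 = 3.886.
(The second rejection-region term Φ(−δ − z_{α/2}) is negligible and dropped.)
δ = d·√n ⇒ d = δ/√n = 3.886/√190 = 0.2819.

d ≈ 0.282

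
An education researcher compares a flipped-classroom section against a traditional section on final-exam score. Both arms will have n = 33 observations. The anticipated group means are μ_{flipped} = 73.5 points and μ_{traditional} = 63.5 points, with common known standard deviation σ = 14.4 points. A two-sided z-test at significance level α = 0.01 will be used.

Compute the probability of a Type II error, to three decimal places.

β ≈ 0.403

Standardized effect: d = |μ_{flipped} − μ_{traditional}| / σ = |73.5 − 63.5| / 14.4 = 0.6944
Noncentrality parameter: δ = d·√(n/2) = 0.6944 × √(33/2) = 2.8208
Two-sided α = 0.01 → critical value z_{0.005} = 2.576.
Power = Φ(δ − 2.576) + Φ(−δ − 2.576) = Φ(0.245) + Φ(-5.397) = 0.5968 + 0.0000 = 0.5968.
Type II error: β = 1 − power = 1 − 0.5968 = 0.4032.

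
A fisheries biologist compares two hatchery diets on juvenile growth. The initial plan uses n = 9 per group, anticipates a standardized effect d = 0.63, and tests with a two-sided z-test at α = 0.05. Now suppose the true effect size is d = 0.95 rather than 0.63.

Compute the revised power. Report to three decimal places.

Power ≈ 0.522

With d = 0.95: δ = d·√(n/2) = 0.95 × √(9/2) = 2.0153. Critical value z_{0.025} = 1.960.
Revised power = Φ(δ − 1.960) + Φ(−δ − 1.960) = Φ(0.055) + Φ(-3.975) = 0.5220 + 0.0000 = 0.5221.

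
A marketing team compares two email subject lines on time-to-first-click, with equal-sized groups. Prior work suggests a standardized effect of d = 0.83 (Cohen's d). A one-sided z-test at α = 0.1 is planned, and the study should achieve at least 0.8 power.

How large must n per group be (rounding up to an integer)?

Set Φ(δ − 1.282) = 0.8; then δ − 1.282 = Φ⁻¹(0.8) = 0.842, giving δ = 2.123.
δ = d·√(n/2) ⇒ n = 2(δ/d)² = 2 × (2.123 / 0.83)² = 13.09.
Round up to the next whole unit.

n = 14 per group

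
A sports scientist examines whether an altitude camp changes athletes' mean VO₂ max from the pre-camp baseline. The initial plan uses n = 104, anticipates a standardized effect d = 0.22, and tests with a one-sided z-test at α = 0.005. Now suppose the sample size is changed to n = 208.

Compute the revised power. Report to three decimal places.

Power ≈ 0.725

With n = 208: δ = d·√n = 0.22 × √208 = 3.1729. Critical value z_{0.005} = 2.576.
Revised power = Φ(δ − 2.576) = Φ(0.597) = 0.7248.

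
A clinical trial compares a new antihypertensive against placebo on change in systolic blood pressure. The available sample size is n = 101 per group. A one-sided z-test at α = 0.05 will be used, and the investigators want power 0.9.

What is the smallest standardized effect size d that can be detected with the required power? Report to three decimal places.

Required noncentrality: δ = z_{0.05} + z_{0.10} = 1.645 + 1.282 = 2.926.
δ = d·√(n/2) ⇒ d = δ/√(n/2) = 2.926/√(101/2) = 0.4118.

d ≈ 0.412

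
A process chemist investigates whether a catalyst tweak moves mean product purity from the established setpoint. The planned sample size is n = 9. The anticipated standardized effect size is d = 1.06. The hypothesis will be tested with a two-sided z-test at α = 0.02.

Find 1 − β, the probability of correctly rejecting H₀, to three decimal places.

Power ≈ 0.803

Noncentrality parameter: δ = d·√n = 1.06 × √9 = 3.1800
Two-sided α = 0.02 → critical value z_{0.01} = 2.326.
Power = Φ(δ − 2.326) + Φ(−δ − 2.326) = Φ(0.854) + Φ(-5.506) = 0.8034 + 0.0000 = 0.8034.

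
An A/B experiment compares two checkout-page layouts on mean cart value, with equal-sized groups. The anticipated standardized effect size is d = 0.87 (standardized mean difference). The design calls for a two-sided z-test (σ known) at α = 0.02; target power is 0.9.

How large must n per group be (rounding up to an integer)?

n = 35 per group

Set Φ(δ − 2.326) = 0.9; then δ − 2.326 = Φ⁻¹(0.9) = 1.282, giving δ = 3.608.
(Ignoring the negligible lower-tail rejection probability gives the usual closed-form inversion.)
δ = d·√(n/2) ⇒ n = 2(δ/d)² = 2 × (3.608 / 0.87)² = 34.40.
Rounding up, n = 35 per group.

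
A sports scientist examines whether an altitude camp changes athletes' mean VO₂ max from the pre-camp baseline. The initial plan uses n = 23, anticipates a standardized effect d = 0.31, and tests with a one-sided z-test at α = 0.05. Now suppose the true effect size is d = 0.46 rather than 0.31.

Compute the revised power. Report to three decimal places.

Power ≈ 0.713

With d = 0.46: δ = d·√n = 0.46 × √23 = 2.2061. Critical value z_{0.05} = 1.645.
Revised power = P(Z > 1.645 − δ) = Φ(0.561) = 0.7127.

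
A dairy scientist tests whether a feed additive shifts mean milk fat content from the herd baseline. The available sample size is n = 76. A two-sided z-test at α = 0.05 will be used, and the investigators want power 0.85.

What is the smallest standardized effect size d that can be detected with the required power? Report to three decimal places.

Need Φ(δ − 1.960) = 0.85, so δ = 1.960 + 1.036 = 2.996.
(The second rejection-region term Φ(−δ − z_{α/2}) is negligible and dropped.)
δ = d·√n ⇒ d = δ/√n = 2.996/√76 = 0.3437.

d ≈ 0.344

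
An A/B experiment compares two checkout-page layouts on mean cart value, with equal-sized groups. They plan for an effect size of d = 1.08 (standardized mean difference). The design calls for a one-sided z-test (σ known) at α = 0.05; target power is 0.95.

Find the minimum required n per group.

n = 19 per group

For power 0.95 need Φ(δ − z_{0.05}) = 0.95, so δ = z_{0.05} + z_{0.05} = 1.645 + 1.645 = 3.290.
δ = d·√(n/2) ⇒ n = 2(δ/d)² = 2 × (3.290 / 1.08)² = 18.56.
Round up to the next whole unit.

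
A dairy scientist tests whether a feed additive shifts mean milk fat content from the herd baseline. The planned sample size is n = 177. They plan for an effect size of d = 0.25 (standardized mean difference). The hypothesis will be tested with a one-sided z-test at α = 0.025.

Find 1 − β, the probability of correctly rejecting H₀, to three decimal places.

Power ≈ 0.914

Noncentrality parameter: λ = d·√n = 0.25 × √177 = 3.3260
Critical value for a one-sided test at α = 0.025: z_α = 1.960.
Power = Φ(λ − 1.960) = Φ(1.366) = 0.9140.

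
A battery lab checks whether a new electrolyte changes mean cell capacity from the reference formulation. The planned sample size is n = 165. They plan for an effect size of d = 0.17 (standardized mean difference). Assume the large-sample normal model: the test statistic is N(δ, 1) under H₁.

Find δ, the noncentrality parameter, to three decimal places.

δ ≈ 2.184

δ = d·√n = 0.17 × √165 = 2.1837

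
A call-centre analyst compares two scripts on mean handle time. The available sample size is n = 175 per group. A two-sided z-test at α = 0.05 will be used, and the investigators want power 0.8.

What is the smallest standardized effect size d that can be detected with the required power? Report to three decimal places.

Need Φ(δ − 1.960) = 0.8, so δ = 1.960 + 0.842 = 2.802.
(Lower-tail contribution to power is negligible for δ > 0.)
δ = d·√(n/2) ⇒ d = δ/√(n/2) = 2.802/√(175/2) = 0.2995.

d ≈ 0.300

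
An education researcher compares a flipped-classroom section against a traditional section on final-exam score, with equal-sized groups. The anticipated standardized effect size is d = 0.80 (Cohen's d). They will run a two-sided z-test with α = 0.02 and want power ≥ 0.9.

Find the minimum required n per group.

Set Φ(δ − 2.326) = 0.9; then δ − 2.326 = Φ⁻¹(0.9) = 1.282, giving δ = 3.608.
(Ignoring the negligible lower-tail rejection probability gives the usual closed-form inversion.)
δ = d·√(n/2) ⇒ n = 2(δ/d)² = 2 × (3.608 / 0.80)² = 40.68.
Round up to the next whole unit.

n = 41 per group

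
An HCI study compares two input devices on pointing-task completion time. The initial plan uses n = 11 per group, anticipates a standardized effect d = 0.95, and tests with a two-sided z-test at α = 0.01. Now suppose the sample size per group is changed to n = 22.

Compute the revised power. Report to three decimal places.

With n = 22 per group: δ = d·√(n/2) = 0.95 × √(22/2) = 3.1508. Critical value z_{0.005} = 2.576.
Revised power = Φ(δ − 2.576) + Φ(−δ − 2.576) = Φ(0.575) + Φ(-5.727) = 0.7173 + 0.0000 = 0.7173.

Power ≈ 0.717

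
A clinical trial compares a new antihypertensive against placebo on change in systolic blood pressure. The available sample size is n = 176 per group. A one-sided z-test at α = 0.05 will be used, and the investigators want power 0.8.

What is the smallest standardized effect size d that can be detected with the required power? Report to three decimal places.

Required noncentrality: δ = z_{0.05} + z_{0.20} = 1.645 + 0.842 = 2.486.
δ = d·√(n/2) ⇒ d = δ/√(n/2) = 2.486/√(176/2) = 0.2651.

d ≈ 0.265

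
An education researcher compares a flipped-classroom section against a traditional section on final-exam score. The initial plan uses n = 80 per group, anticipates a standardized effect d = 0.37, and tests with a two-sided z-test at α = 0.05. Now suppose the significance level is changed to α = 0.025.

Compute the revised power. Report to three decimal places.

Power ≈ 0.539

δ = d·√(n/2) = 0.37 × √(80/2) = 2.3401 (unchanged). New critical value: z_{0.0125} = 2.241.
Revised power = Φ(δ − 2.241) + Φ(−δ − 2.241) = Φ(0.099) + Φ(-4.581) = 0.5393 + 0.0000 = 0.5393.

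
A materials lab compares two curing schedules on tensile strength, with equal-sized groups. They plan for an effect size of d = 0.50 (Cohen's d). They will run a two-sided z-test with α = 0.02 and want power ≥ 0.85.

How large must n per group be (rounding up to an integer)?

n = 91 per group

Set Φ(δ − 2.326) = 0.85; then δ − 2.326 = Φ⁻¹(0.85) = 1.036, giving δ = 3.363.
(The Φ(−δ − z_{α/2}) term is vanishingly small for δ > 0 and is dropped in the standard sample-size formula.)
δ = d·√(n/2) ⇒ n = 2(δ/d)² = 2 × (3.363 / 0.50)² = 90.47.
Rounding up, n = 91 per group.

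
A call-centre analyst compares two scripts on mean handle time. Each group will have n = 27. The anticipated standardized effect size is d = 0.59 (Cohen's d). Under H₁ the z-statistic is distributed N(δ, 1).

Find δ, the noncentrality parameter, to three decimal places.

δ ≈ 2.168

δ = d·√(n/2) = 0.59 × √(27/2) = 2.1678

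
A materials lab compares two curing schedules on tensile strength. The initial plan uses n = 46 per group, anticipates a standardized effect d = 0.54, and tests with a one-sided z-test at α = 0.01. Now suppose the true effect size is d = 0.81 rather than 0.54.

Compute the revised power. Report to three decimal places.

With d = 0.81: δ = d·√(n/2) = 0.81 × √(46/2) = 3.8846. Critical value z_{0.01} = 2.326.
Revised power = Φ(δ − 2.326) = Φ(1.558) = 0.9404.

Power ≈ 0.940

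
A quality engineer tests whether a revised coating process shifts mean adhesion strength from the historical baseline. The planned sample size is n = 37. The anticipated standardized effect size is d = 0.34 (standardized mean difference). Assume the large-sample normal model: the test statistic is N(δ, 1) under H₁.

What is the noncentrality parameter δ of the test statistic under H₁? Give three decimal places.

δ = d·√n = 0.34 × √37 = 2.0681

δ ≈ 2.068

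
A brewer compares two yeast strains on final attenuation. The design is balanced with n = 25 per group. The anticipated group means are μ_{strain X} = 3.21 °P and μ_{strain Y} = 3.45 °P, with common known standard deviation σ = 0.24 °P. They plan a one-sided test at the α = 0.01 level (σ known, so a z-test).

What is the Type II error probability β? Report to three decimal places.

Standardized effect: d = |μ_{strain X} − μ_{strain Y}| / σ = |3.21 − 3.45| / 0.24 = 1.0000
Noncentrality parameter: δ = d·√(n/2) = 1.0000 × √(25/2) = 3.5355
Critical value for a one-sided test at α = 0.01: z_α = 2.326.
Power = Φ(δ − 2.326) = Φ(1.209) = 0.8867.
Type II error: β = 1 − power = 1 − 0.8867 = 0.1133.

β ≈ 0.113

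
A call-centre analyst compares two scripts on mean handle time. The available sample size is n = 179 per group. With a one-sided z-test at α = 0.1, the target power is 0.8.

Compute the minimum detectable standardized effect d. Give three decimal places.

d ≈ 0.224

Required noncentrality: δ = z_{0.1} + z_{0.20} = 1.282 + 0.842 = 2.123.
δ = d·√(n/2) ⇒ d = δ/√(n/2) = 2.123/√(179/2) = 0.2244.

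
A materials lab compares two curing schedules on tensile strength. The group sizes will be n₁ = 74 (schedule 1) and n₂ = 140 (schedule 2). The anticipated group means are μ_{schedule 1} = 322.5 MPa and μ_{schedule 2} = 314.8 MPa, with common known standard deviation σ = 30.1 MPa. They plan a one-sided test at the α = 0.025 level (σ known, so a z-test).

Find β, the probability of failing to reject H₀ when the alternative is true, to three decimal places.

β ≈ 0.571

Standardized effect: d = |μ_{schedule 1} − μ_{schedule 2}| / σ = |322.5 − 314.8| / 30.1 = 0.2558
Noncentrality parameter: δ = d / √(1/n₁ + 1/n₂) = 0.2558 / √(1/74 + 1/140) = 1.7799
One-sided α = 0.025 → critical value z_{0.025} = 1.960.
Power = Φ(δ − 1.960) = Φ(-0.180) = 0.4286.
Type II error: β = 1 − power = 1 − 0.4286 = 0.5714.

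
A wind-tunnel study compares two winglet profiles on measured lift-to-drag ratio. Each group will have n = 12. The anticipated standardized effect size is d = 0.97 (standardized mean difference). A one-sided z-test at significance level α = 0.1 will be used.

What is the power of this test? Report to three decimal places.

Power ≈ 0.863

Noncentrality parameter: δ = d·√(n/2) = 0.97 × √(12/2) = 2.3760
One-sided α = 0.1 → critical value z_{0.1} = 1.282.
Power = P(Z > 1.282 − δ) = Φ(1.094) = 0.8631.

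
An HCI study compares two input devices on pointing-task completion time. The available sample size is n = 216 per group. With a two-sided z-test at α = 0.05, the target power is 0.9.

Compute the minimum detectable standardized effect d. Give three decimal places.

d ≈ 0.312

Need Φ(δ − 1.960) = 0.9, so δ = 1.960 + 1.282 = 3.242.
(Lower-tail contribution to power is negligible for δ > 0.)
δ = d·√(n/2) ⇒ d = δ/√(n/2) = 3.242/√(216/2) = 0.3119.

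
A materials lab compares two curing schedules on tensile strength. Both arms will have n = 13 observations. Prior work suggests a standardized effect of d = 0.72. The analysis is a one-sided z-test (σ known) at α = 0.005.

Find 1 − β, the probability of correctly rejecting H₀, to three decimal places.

Noncentrality parameter: δ = d·√(n/2) = 0.72 × √(13/2) = 1.8356
Critical value for a one-sided test at α = 0.005: z_α = 2.576.
Power = P(Z > 2.576 − δ) = Φ(-0.740) = 0.2296.

Power ≈ 0.230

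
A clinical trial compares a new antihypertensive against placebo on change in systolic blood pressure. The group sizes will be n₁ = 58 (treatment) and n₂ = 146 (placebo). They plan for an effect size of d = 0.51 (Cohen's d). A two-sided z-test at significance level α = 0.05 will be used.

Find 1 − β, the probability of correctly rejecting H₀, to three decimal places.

Power ≈ 0.908

Noncentrality parameter: δ = d / √(1/n₁ + 1/n₂) = 0.51 / √(1/58 + 1/146) = 3.2858
Critical value for a two-sided test at α = 0.05: z_{α/2} = 1.960.
Power = Φ(δ − 1.960) + Φ(−δ − 1.960) = Φ(1.326) + Φ(-5.246) = 0.9076 + 0.0000 = 0.9076.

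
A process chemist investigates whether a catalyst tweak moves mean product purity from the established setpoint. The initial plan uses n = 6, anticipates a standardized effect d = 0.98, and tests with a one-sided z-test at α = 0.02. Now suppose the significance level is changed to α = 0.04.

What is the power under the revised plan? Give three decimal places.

Power ≈ 0.742

δ = d·√n = 0.98 × √6 = 2.4005 (unchanged). New critical value: z_{0.04} = 1.751.
Revised power = P(Z > 1.751 − δ) = Φ(0.650) = 0.7421.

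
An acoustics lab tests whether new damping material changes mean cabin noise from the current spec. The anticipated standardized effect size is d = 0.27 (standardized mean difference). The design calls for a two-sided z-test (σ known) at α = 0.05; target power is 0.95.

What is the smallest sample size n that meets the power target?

For power 0.95 need Φ(δ − z_{0.025}) = 0.95, so δ = z_{0.025} + z_{0.05} = 1.960 + 1.645 = 3.605.
(The Φ(−δ − z_{α/2}) term is vanishingly small for δ > 0 and is dropped in the standard sample-size formula.)
δ = d·√n ⇒ n = (δ/d)² = (3.605 / 0.27)² = 178.25.
Rounding up, n = 179.

n = 179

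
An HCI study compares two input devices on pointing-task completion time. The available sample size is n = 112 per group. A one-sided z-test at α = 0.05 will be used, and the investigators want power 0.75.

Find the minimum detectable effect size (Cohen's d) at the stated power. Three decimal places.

d ≈ 0.310

Need Φ(δ − 1.645) = 0.75, so δ = 1.645 + 0.674 = 2.319.
δ = d·√(n/2) ⇒ d = δ/√(n/2) = 2.319/√(112/2) = 0.3099.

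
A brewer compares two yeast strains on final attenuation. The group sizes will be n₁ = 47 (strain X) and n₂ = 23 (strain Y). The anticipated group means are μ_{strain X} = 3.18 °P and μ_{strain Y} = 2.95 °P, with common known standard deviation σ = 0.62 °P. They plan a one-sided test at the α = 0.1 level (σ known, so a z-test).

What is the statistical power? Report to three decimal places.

Power ≈ 0.570

Standardized effect: d = |μ_{strain X} − μ_{strain Y}| / σ = |3.18 − 2.95| / 0.62 = 0.3710
Noncentrality parameter: δ = d / √(1/n₁ + 1/n₂) = 0.3710 / √(1/47 + 1/23) = 1.4578
Critical value for a one-sided test at α = 0.1: z_α = 1.282.
Power = P(Z > 1.282 − δ) = Φ(0.176) = 0.5700.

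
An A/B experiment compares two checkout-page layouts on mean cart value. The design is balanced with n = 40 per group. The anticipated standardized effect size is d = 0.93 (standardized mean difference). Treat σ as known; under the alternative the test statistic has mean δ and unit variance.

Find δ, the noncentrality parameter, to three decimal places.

δ = d·√(n/2) = 0.93 × √(40/2) = 4.1591

δ ≈ 4.159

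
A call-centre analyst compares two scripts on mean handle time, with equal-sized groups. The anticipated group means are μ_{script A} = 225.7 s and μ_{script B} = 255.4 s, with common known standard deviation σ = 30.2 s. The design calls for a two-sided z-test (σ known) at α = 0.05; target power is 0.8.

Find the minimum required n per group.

n = 17 per group

Standardized effect: d = |μ_{script A} − μ_{script B}| / σ = |225.7 − 255.4| / 30.2 = 0.9834
For power 0.8 need Φ(δ − z_{0.025}) = 0.8, so δ = z_{0.025} + z_{0.20} = 1.960 + 0.842 = 2.802.
(The Φ(−δ − z_{α/2}) term is vanishingly small for δ > 0 and is dropped in the standard sample-size formula.)
δ = d·√(n/2) ⇒ n = 2(δ/d)² = 2 × (2.802 / 0.9834)² = 16.23.
Round up to the next whole unit.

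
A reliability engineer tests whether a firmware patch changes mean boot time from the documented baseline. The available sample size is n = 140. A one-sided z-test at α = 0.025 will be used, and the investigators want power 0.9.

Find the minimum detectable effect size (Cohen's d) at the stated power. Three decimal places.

d ≈ 0.274

Required noncentrality: δ = z_{0.025} + z_{0.10} = 1.960 + 1.282 = 3.242.
δ = d·√n ⇒ d = δ/√n = 3.242/√140 = 0.2740.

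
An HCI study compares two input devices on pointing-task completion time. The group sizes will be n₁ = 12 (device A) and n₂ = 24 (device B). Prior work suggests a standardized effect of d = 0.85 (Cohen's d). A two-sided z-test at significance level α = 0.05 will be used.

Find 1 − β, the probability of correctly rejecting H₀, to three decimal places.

Power ≈ 0.672

Noncentrality parameter: δ = d / √(1/n₁ + 1/n₂) = 0.85 / √(1/12 + 1/24) = 2.4042
Critical value for a two-sided test at α = 0.05: z_{α/2} = 1.960.
Power = Φ(δ − 1.960) + Φ(−δ − 1.960) = Φ(0.444) + Φ(-4.364) = 0.6716 + 0.0000 = 0.6716.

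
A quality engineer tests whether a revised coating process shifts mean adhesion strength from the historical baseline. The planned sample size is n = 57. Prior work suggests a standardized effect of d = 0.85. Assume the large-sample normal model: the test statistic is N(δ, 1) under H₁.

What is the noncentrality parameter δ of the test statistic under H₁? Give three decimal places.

δ ≈ 6.417

The noncentrality parameter scales effect size by the design's sample-size factor: δ = d·√n = 0.85 × √57 = 6.4174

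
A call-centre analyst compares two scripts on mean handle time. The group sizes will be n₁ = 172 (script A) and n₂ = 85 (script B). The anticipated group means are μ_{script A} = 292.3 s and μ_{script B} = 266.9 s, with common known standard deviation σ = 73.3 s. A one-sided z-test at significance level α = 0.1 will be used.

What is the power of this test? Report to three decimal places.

Standardized effect: d = |μ_{script A} − μ_{script B}| / σ = |292.3 − 266.9| / 73.3 = 0.3465
Noncentrality parameter: δ = d / √(1/n₁ + 1/n₂) = 0.3465 / √(1/172 + 1/85) = 2.6136
Critical value for a one-sided test at α = 0.1: z_α = 1.282.
Power = Φ(δ − 1.282) = Φ(1.332) = 0.9086.

Power ≈ 0.909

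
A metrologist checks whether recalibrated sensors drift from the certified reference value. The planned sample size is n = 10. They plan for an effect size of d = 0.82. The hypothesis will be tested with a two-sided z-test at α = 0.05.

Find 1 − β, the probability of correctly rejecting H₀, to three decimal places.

Power ≈ 0.737

Noncentrality parameter: δ = d·√n = 0.82 × √10 = 2.5931
Two-sided α = 0.05 → critical value z_{0.025} = 1.960.
Power = Φ(δ − 1.960) + Φ(−δ − 1.960) = Φ(0.633) + Φ(-4.553) = 0.7367 + 0.0000 = 0.7367.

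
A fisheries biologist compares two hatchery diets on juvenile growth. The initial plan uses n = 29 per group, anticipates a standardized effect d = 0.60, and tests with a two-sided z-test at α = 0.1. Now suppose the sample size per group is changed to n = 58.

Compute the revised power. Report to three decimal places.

With n = 58 per group: δ = d·√(n/2) = 0.60 × √(58/2) = 3.2311. Critical value z_{0.05} = 1.645.
Revised power = Φ(δ − 1.645) + Φ(−δ − 1.645) = Φ(1.586) + Φ(-4.876) = 0.9437 + 0.0000 = 0.9437.

Power ≈ 0.944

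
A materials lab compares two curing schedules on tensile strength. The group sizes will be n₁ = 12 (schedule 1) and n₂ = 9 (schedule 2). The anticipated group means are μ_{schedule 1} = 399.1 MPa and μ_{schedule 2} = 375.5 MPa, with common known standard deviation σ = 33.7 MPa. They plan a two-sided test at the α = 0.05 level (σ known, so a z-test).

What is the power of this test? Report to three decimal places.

Power ≈ 0.355

Standardized effect: d = |μ_{schedule 1} − μ_{schedule 2}| / σ = |399.1 − 375.5| / 33.7 = 0.7003
Noncentrality parameter: δ = d / √(1/n₁ + 1/n₂) = 0.7003 / √(1/12 + 1/9) = 1.5881
Critical value for a two-sided test at α = 0.05: z_{α/2} = 1.960.
Power = Φ(δ − 1.960) + Φ(−δ − 1.960) = Φ(-0.372) + Φ(-3.548) = 0.3550 + 0.0002 = 0.3552.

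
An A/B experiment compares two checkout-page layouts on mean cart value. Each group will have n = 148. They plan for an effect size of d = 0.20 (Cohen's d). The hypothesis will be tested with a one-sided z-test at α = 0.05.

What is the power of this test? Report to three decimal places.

Power ≈ 0.530

Noncentrality parameter: δ = d·√(n/2) = 0.20 × √(148/2) = 1.7205
One-sided α = 0.05 → critical value z_{0.05} = 1.645.
Power = P(Z > 1.645 − δ) = Φ(0.076) = 0.5301.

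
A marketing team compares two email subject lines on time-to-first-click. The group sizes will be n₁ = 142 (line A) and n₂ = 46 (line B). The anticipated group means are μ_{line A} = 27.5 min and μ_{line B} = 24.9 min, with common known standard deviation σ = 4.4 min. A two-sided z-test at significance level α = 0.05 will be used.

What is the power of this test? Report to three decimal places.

Standardized effect: d = |μ_{line A} − μ_{line B}| / σ = |27.5 − 24.9| / 4.4 = 0.5909
Noncentrality parameter: λ = d / √(1/n₁ + 1/n₂) = 0.5909 / √(1/142 + 1/46) = 3.4831
Two-sided α = 0.05 → critical value z_{0.025} = 1.960.
Power = Φ(λ − 1.960) + Φ(−λ − 1.960) = Φ(1.523) + Φ(-5.443) = 0.9361 + 0.0000 = 0.9361.

Power ≈ 0.936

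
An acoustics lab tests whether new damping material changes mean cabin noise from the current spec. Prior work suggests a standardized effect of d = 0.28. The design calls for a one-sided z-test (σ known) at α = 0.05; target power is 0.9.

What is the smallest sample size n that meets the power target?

For power 0.9 need Φ(δ − z_{0.05}) = 0.9, so δ = z_{0.05} + z_{0.10} = 1.645 + 1.282 = 2.926.
δ = d·√n ⇒ n = (δ/d)² = (2.926 / 0.28)² = 109.23.
Rounding up, n = 110.

n = 110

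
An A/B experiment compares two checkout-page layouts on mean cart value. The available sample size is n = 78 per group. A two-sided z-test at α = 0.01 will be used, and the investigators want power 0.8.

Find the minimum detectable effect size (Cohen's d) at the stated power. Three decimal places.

Required noncentrality: δ = z_{0.005} + z_{0.20} = 2.576 + 0.842 = 3.417.
(Lower-tail contribution to power is negligible for δ > 0.)
δ = d·√(n/2) ⇒ d = δ/√(n/2) = 3.417/√(78/2) = 0.5472.

d ≈ 0.547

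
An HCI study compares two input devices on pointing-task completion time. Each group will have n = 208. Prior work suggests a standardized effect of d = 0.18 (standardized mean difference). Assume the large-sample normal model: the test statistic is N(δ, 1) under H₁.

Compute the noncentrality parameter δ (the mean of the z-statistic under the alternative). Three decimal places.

The noncentrality parameter scales effect size by the design's sample-size factor: δ = d·√(n/2) = 0.18 × √(208/2) = 1.8356

δ ≈ 1.836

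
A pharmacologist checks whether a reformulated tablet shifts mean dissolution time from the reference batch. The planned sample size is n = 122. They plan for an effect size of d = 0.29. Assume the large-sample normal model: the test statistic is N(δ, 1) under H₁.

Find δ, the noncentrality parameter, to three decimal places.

δ = d·√n = 0.29 × √122 = 3.2032

δ ≈ 3.203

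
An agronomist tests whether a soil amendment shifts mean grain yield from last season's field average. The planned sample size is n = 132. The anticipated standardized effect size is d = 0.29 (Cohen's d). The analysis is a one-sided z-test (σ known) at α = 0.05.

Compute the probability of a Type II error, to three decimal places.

Noncentrality parameter: δ = d·√n = 0.29 × √132 = 3.3318
Critical value for a one-sided test at α = 0.05: z_α = 1.645.
Power = P(Z > 1.645 − δ) = Φ(1.687) = 0.9542.
Type II error: β = 1 − power = 1 − 0.9542 = 0.0458.

β ≈ 0.046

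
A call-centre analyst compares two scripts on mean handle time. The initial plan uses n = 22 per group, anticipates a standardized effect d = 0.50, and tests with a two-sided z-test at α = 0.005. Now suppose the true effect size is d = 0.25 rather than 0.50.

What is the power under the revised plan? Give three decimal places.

Power ≈ 0.024

With d = 0.25: δ = d·√(n/2) = 0.25 × √(22/2) = 0.8292. Critical value z_{0.0025} = 2.807.
Revised power = Φ(δ − 2.807) + Φ(−δ − 2.807) = Φ(-1.978) + Φ(-3.636) = 0.0240 + 0.0001 = 0.0241.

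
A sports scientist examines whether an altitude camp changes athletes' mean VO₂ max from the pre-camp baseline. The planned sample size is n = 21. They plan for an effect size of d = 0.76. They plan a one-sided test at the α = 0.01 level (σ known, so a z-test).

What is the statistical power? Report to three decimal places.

Noncentrality parameter: δ = d·√n = 0.76 × √21 = 3.4828
One-sided α = 0.01 → critical value z_{0.01} = 2.326.
Power = P(Z > 2.326 − δ) = Φ(1.156) = 0.8762.

Power ≈ 0.876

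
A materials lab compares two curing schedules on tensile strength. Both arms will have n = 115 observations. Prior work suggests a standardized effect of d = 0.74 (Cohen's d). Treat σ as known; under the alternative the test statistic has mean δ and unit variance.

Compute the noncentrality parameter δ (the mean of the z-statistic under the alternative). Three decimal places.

δ ≈ 5.611

The noncentrality parameter scales effect size by the design's sample-size factor: δ = d·√(n/2) = 0.74 × √(115/2) = 5.6113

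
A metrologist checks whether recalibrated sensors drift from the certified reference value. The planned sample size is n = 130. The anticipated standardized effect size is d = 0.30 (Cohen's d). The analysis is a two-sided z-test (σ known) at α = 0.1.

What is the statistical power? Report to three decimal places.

Power ≈ 0.962

Noncentrality parameter: δ = d·√n = 0.30 × √130 = 3.4205
Two-sided α = 0.1 → critical value z_{0.05} = 1.645.
Power = Φ(δ − 1.645) + Φ(−δ − 1.645) = Φ(1.776) + Φ(-5.065) = 0.9621 + 0.0000 = 0.9621.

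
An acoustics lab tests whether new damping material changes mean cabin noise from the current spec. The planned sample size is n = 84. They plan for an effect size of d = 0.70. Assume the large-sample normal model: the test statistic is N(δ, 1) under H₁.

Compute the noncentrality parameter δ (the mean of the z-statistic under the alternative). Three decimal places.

δ ≈ 6.416

δ = d·√n = 0.70 × √84 = 6.4156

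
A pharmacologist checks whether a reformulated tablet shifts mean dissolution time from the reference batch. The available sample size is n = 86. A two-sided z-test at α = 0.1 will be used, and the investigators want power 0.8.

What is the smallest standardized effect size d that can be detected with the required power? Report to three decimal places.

d ≈ 0.268

Required noncentrality: δ = z_{0.05} + z_{0.20} = 1.645 + 0.842 = 2.486.
(Lower-tail contribution to power is negligible for δ > 0.)
δ = d·√n ⇒ d = δ/√n = 2.486/√86 = 0.2681.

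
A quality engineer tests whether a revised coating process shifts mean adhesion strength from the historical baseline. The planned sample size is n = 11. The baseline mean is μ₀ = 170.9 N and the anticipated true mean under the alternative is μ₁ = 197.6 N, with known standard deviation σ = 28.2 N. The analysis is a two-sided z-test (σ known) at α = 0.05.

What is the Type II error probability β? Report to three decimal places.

β ≈ 0.119

Standardized effect: d = |μ₁ − μ₀| / σ = |197.6 − 170.9| / 28.2 = 0.9468
Noncentrality parameter: δ = d·√n = 0.9468 × √11 = 3.1402
Critical value for a two-sided test at α = 0.05: z_{α/2} = 1.960.
Power = Φ(δ − 1.960) + Φ(−δ − 1.960) = Φ(1.180) + Φ(-5.100) = 0.8810 + 0.0000 = 0.8810.
Type II error: β = 1 − power = 1 − 0.8810 = 0.1190.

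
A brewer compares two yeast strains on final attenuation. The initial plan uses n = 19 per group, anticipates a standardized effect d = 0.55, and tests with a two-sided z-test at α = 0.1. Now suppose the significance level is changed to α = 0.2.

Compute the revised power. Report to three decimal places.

Power ≈ 0.662

δ = d·√(n/2) = 0.55 × √(19/2) = 1.6952 (unchanged). New critical value: z_{0.1} = 1.282.
Revised power = Φ(δ − 1.282) + Φ(−δ − 1.282) = Φ(0.414) + Φ(-2.977) = 0.6604 + 0.0015 = 0.6619.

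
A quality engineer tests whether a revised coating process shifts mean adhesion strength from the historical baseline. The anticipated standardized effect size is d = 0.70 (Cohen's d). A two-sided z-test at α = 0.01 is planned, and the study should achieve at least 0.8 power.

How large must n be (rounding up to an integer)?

n = 24

Set Φ(δ − 2.576) = 0.8; then δ − 2.576 = Φ⁻¹(0.8) = 0.842, giving δ = 3.417.
(The Φ(−δ − z_{α/2}) term is vanishingly small for δ > 0 and is dropped in the standard sample-size formula.)
δ = d·√n ⇒ n = (δ/d)² = (3.417 / 0.70)² = 23.83.
Round up to the next whole unit.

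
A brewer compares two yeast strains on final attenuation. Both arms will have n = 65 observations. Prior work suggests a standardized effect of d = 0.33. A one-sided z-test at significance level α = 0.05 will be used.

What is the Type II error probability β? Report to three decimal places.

Noncentrality parameter: δ = d·√(n/2) = 0.33 × √(65/2) = 1.8813
One-sided α = 0.05 → critical value z_{0.05} = 1.645.
Power = P(Z > 1.645 − δ) = Φ(0.236) = 0.5935.
Type II error: β = 1 − power = 1 − 0.5935 = 0.4065.

β ≈ 0.407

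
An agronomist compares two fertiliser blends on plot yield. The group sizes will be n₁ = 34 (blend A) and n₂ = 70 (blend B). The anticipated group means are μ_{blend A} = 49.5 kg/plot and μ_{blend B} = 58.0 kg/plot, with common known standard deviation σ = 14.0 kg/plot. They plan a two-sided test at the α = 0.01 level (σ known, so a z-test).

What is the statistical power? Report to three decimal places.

Power ≈ 0.629

Standardized effect: d = |μ_{blend A} − μ_{blend B}| / σ = |49.5 − 58.0| / 14.0 = 0.6071
Noncentrality parameter: δ = d / √(1/n₁ + 1/n₂) = 0.6071 / √(1/34 + 1/70) = 2.9044
Two-sided α = 0.01 → critical value z_{0.005} = 2.576.
Power = Φ(δ − 2.576) + Φ(−δ − 2.576) = Φ(0.329) + Φ(-5.480) = 0.6288 + 0.0000 = 0.6288.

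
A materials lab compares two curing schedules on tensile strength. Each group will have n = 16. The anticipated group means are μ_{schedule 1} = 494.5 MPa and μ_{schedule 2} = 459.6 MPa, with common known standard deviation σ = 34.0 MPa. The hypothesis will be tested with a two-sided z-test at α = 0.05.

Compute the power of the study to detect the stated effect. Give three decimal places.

Standardized effect: d = |μ_{schedule 1} − μ_{schedule 2}| / σ = |494.5 − 459.6| / 34.0 = 1.0265
Noncentrality parameter: δ = d·√(n/2) = 1.0265 × √(16/2) = 2.9033
Critical value for a two-sided test at α = 0.05: z_{α/2} = 1.960.
Power = Φ(δ − 1.960) + Φ(−δ − 1.960) = Φ(0.943) + Φ(-4.863) = 0.8272 + 0.0000 = 0.8272.

Power ≈ 0.827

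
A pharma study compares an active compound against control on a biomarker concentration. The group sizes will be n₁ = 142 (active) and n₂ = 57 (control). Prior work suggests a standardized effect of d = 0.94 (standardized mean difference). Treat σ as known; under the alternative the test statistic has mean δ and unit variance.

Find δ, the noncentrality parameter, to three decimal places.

δ ≈ 5.995

The noncentrality parameter scales effect size by the design's sample-size factor: δ = d / √(1/n₁ + 1/n₂) = 0.94 / √(1/142 + 1/57) = 5.9949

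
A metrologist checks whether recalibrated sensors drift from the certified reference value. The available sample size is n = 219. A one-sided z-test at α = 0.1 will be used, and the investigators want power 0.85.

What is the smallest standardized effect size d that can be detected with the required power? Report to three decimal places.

d ≈ 0.157

Required noncentrality: δ = z_{0.1} + z_{0.15} = 1.282 + 1.036 = 2.318.
δ = d·√n ⇒ d = δ/√n = 2.318/√219 = 0.1566.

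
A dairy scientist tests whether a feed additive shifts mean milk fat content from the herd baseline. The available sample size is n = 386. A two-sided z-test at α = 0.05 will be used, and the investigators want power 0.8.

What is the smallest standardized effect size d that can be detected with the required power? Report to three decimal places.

d ≈ 0.143

Required noncentrality: δ = z_{0.025} + z_{0.20} = 1.960 + 0.842 = 2.802.
(Lower-tail contribution to power is negligible for δ > 0.)
δ = d·√n ⇒ d = δ/√n = 2.802/√386 = 0.1426.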